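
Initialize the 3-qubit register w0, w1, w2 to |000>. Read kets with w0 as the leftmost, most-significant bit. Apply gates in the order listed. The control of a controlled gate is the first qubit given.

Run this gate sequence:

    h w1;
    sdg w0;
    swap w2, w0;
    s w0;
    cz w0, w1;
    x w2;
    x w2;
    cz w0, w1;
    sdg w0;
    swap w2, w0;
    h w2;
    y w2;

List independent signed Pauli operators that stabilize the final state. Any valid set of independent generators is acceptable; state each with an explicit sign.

The final state is stabilized by the group generated by +IXI, -IIX, +ZII; other independent generating sets are equally valid. Key observation: gates 3-10 undo each other exactly, leaving only the rest of the circuit to track.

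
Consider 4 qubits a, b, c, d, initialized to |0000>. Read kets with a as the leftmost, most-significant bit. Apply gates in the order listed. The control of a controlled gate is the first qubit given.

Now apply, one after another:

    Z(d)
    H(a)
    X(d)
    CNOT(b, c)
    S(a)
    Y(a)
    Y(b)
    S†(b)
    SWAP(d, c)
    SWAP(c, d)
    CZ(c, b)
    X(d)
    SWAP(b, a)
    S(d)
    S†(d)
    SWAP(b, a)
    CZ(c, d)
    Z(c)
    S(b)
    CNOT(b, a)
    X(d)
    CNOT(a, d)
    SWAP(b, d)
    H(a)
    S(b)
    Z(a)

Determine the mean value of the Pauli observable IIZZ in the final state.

In the final state, IIZZ has expectation -1. Key observation: the block from step 13 through step 16 cancels to the identity and can be dropped.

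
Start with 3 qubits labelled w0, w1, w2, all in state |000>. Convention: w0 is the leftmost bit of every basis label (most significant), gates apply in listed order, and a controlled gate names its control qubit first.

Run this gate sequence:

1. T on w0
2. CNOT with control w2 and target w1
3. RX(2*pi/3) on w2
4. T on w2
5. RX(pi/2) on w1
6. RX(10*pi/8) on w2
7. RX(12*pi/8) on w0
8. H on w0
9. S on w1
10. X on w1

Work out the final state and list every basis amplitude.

After the circuit, the state carries amplitude (1 + I)*sqrt(4 - 2*sqrt(2))/16 + sqrt(6*sqrt(2) + 12)*exp(3*I*pi/4)/16 + sqrt(6*sqrt(2) + 12)*exp(I*pi/4)/16 on |000>, -sqrt(12 - 6*sqrt(2))*exp(3*I*pi/4)/16 + sqrt(12 - 6*sqrt(2))*exp(I*pi/4)/16 + (-1 + I)*sqrt(2*sqrt(2) + 4)/16 on |001>, (1 + I)*sqrt(4 - 2*sqrt(2))/16 + sqrt(6*sqrt(2) + 12)*exp(3*I*pi/4)/16 + sqrt(6*sqrt(2) + 12)*exp(I*pi/4)/16 on |010>, -sqrt(12 - 6*sqrt(2))*exp(3*I*pi/4)/16 + sqrt(12 - 6*sqrt(2))*exp(I*pi/4)/16 + (-1 + I)*sqrt(2*sqrt(2) + 4)/16 on |011>, -sqrt(6*sqrt(2) + 12)*exp(3*I*pi/4)/16 + (1 - I)*sqrt(4 - 2*sqrt(2))/16 + sqrt(6*sqrt(2) + 12)*exp(I*pi/4)/16 on |100>, -sqrt(12 - 6*sqrt(2))*exp(I*pi/4)/16 - sqrt(12 - 6*sqrt(2))*exp(3*I*pi/4)/16 + (1 + I)*sqrt(2*sqrt(2) + 4)/16 on |101>, -sqrt(6*sqrt(2) + 12)*exp(3*I*pi/4)/16 + (1 - I)*sqrt(4 - 2*sqrt(2))/16 + sqrt(6*sqrt(2) + 12)*exp(I*pi/4)/16 on |110>, -sqrt(12 - 6*sqrt(2))*exp(I*pi/4)/16 - sqrt(12 - 6*sqrt(2))*exp(3*I*pi/4)/16 + (1 + I)*sqrt(2*sqrt(2) + 4)/16 on |111>.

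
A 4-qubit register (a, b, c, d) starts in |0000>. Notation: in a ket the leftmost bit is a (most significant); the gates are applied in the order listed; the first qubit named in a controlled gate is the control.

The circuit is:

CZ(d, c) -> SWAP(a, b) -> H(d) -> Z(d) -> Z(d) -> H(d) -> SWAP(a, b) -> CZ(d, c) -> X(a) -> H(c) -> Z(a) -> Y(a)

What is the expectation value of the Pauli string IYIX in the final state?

The observable IYIX averages to 0.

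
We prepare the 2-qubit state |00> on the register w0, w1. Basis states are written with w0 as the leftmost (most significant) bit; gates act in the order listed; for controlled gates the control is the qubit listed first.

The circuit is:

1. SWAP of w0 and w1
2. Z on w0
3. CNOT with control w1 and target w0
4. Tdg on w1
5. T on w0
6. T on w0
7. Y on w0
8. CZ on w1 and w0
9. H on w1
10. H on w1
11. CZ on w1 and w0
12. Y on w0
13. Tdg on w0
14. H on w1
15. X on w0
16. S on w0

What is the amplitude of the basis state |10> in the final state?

|10> carries amplitude sqrt(2)*I/2 in the final state. Key observation: steps 6-13 multiply out to the identity, so the circuit reduces to the remaining gates.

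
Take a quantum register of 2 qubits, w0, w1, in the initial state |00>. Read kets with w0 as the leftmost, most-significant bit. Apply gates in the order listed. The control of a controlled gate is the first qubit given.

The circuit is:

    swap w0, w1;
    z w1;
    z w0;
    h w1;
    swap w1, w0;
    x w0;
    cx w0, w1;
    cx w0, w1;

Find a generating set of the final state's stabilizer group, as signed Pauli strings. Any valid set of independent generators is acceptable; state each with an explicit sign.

The final state is stabilized by the group generated by +XI, +IZ; other independent generating sets are equally valid. Key observation: gates 7-8 undo each other exactly, leaving only the rest of the circuit to track.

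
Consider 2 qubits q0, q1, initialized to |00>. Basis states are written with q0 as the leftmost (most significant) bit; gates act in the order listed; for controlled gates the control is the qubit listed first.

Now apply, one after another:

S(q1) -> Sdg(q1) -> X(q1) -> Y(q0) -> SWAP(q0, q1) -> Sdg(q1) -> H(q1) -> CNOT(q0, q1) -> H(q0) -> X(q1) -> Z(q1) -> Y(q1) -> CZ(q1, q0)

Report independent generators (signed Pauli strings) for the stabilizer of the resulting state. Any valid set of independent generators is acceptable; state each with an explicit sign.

The stabilizer group can be generated by -XZ, -ZX, among other valid generating sets.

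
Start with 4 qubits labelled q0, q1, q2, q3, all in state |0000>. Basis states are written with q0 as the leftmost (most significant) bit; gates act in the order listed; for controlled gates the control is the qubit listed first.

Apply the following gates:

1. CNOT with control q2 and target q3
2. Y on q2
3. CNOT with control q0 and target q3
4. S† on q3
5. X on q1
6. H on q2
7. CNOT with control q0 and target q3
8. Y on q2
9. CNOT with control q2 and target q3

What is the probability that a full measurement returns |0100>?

Outcome |0100> occurs with probability 1/2.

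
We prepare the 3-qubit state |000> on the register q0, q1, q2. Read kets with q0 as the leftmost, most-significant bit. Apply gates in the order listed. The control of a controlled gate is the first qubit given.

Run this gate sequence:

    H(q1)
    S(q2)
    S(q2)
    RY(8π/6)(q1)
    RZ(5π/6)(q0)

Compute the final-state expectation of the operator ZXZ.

The expectation value of ZXZ is -1/2.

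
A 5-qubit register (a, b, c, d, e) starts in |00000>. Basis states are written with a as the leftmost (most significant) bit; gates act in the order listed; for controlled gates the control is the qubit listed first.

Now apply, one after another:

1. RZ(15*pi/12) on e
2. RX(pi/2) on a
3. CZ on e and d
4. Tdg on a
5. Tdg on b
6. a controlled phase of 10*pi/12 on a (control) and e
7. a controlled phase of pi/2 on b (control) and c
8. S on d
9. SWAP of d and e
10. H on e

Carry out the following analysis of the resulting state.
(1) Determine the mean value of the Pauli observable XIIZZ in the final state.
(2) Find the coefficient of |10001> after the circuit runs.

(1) The observable XIIZZ averages to 0.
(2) The amplitude on |10001> is exp(5*I*pi/8)/2.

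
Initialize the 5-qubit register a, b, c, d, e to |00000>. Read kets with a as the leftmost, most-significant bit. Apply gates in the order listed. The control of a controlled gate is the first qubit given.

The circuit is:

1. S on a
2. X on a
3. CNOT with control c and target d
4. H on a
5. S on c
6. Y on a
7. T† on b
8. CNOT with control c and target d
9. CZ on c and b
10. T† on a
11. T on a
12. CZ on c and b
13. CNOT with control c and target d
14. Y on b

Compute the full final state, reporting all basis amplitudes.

The final amplitudes are -sqrt(2)/2 on |01000>, -sqrt(2)/2 on |11000>, and 0 on every other basis state.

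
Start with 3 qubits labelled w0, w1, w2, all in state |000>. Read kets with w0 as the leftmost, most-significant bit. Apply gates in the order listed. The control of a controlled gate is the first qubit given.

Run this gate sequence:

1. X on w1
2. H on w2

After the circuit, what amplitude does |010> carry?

|010> carries amplitude sqrt(2)/2 in the final state.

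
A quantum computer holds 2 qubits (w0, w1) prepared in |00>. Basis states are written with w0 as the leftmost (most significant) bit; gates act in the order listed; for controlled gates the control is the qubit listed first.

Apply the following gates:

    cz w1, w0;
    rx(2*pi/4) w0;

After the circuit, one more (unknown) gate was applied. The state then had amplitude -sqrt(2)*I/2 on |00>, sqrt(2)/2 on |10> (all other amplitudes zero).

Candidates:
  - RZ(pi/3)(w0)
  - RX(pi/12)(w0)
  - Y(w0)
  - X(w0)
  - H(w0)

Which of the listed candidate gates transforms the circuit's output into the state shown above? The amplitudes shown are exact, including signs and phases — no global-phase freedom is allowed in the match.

The applied gate was X(w0).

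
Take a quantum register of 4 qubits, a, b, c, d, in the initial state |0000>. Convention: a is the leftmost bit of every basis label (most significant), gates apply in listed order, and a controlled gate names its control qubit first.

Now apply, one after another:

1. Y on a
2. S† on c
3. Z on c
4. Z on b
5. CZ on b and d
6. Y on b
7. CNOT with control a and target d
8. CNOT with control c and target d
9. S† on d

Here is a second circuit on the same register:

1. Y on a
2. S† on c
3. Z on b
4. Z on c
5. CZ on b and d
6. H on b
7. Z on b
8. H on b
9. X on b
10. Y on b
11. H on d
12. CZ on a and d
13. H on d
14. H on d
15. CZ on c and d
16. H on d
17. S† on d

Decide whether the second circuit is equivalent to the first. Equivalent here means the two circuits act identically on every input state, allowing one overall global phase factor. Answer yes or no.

Yes, they are equivalent — the unitaries differ by at most a global phase.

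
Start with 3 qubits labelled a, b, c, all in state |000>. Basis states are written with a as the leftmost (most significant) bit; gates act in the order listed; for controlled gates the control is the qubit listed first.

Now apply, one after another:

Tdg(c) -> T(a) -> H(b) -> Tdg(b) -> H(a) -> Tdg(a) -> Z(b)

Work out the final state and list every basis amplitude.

The resulting statevector has amplitude 1/2 on |000>, 0 on |001>, exp(3*I*pi/4)/2 on |010>, 0 on |011>, -exp(3*I*pi/4)/2 on |100>, 0 on |101>, I/2 on |110>, 0 on |111>.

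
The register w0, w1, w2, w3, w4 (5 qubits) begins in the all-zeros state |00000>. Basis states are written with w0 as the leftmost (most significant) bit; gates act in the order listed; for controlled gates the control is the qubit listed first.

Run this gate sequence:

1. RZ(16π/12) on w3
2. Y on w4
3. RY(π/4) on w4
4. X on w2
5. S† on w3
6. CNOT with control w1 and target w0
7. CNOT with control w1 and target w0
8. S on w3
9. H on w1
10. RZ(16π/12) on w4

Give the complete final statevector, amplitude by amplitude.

The final amplitudes are sqrt(4 - 2*sqrt(2))*exp(I*pi/6)/4 on |00100>, I*sqrt(2*sqrt(2) + 4)/4 on |00101>, sqrt(4 - 2*sqrt(2))*exp(I*pi/6)/4 on |01100>, I*sqrt(2*sqrt(2) + 4)/4 on |01101>, and 0 on every other basis state.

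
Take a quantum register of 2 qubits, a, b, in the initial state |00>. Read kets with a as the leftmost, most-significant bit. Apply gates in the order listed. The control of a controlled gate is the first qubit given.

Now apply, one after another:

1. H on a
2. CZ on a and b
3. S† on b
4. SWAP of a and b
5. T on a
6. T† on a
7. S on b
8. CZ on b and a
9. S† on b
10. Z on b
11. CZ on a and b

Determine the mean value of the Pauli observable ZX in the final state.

The expectation value of ZX is -1.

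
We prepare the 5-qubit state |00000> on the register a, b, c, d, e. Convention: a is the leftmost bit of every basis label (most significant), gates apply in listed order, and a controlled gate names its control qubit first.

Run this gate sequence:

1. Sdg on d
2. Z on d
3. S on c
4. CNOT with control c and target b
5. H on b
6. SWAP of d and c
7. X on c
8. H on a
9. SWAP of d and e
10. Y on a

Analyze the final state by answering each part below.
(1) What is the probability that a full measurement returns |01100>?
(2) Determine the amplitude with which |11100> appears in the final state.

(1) Outcome |01100> occurs with probability 1/4.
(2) The amplitude on |11100> is I/2.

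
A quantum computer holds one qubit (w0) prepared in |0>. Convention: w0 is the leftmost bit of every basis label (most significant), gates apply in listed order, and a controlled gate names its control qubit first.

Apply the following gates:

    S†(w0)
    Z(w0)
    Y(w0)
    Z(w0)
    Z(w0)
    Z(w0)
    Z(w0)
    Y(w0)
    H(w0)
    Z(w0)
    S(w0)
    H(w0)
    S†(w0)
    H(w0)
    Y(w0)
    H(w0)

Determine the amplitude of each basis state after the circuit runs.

After the circuit, the state carries amplitude 1/2 + I/2 on |0>, -1/2 - I/2 on |1>. Key observation: steps 3-8 multiply out to the identity, so the circuit reduces to the remaining gates.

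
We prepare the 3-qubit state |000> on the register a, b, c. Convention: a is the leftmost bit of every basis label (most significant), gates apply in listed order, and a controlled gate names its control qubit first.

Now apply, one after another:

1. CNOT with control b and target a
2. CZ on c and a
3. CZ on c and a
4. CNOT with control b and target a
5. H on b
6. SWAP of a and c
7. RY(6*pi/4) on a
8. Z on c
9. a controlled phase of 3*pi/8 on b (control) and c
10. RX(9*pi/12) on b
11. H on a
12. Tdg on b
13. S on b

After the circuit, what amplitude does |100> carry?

|100> carries amplitude -sqrt(2)*sqrt(2 - sqrt(2))/4 + sqrt(2)*I*sqrt(sqrt(2) + 2)/4 in the final state. Key observation: steps 1-4 multiply out to the identity, so the circuit reduces to the remaining gates.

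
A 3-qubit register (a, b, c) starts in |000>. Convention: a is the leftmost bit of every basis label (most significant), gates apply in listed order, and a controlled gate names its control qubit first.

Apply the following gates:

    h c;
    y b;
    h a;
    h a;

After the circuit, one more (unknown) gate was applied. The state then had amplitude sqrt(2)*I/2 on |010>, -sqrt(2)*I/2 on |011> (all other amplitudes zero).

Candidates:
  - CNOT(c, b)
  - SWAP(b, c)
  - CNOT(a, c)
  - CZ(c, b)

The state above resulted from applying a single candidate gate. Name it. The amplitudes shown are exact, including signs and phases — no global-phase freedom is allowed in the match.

It was CZ(c, b) that produced the state shown.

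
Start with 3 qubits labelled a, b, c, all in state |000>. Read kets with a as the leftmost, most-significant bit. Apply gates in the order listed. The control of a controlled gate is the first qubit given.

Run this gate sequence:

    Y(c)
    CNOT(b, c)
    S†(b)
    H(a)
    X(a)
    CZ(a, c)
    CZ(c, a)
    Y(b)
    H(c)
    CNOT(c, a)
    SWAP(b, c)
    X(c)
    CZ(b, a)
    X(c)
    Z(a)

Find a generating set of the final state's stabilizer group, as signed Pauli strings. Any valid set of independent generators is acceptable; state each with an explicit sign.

The stabilizer group can be generated by -XZI, -ZXI, -IIZ, among other valid generating sets.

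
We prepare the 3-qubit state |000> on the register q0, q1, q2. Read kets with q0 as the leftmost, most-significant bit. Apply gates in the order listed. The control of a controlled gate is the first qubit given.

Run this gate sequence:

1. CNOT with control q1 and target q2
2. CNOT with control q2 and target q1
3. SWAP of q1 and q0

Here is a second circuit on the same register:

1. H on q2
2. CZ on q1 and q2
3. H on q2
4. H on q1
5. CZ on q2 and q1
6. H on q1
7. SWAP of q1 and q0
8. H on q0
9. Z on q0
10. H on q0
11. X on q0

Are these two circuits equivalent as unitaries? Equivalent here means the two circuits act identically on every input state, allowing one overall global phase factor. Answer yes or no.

Yes: on every input state the two circuits agree up to one overall phase factor.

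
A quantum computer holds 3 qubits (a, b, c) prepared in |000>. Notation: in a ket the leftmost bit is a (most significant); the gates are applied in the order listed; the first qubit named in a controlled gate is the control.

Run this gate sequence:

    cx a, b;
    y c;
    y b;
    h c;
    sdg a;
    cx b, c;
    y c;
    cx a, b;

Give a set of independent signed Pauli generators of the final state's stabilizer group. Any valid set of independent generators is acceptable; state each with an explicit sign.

The final state is stabilized by the group generated by +IIX, +ZII, -IZI; other independent generating sets are equally valid.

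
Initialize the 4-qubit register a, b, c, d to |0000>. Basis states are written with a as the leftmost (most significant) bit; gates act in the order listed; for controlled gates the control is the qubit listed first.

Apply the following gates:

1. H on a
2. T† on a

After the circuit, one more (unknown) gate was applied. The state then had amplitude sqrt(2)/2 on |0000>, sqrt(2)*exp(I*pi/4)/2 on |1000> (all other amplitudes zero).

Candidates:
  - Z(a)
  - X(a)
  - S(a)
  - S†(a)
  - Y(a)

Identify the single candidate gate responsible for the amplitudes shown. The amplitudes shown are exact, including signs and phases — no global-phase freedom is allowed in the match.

The unique candidate consistent with the amplitudes is S(a).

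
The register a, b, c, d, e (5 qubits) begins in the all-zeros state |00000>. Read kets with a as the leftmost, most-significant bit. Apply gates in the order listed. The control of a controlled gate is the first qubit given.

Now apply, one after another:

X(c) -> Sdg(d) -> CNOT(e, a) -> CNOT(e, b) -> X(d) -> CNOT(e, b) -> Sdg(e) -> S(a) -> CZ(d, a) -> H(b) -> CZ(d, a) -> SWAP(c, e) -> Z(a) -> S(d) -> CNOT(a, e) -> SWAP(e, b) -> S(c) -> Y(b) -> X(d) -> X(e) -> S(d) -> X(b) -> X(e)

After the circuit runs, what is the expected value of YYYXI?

The observable YYYXI averages to 0.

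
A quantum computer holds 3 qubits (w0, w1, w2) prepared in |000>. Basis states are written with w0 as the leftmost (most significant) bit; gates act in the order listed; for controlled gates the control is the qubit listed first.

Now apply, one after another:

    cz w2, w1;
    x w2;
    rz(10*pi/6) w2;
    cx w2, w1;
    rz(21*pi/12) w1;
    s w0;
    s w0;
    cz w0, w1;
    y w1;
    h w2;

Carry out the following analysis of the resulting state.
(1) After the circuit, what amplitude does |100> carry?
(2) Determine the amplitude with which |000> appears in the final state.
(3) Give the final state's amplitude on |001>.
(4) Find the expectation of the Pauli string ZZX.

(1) The amplitude on |100> is 0.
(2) The final state's coefficient on |000> equals -sqrt(2)*exp(5*I*pi/24)/2.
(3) The final state's coefficient on |001> equals sqrt(2)*exp(5*I*pi/24)/2.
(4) The observable ZZX averages to -1.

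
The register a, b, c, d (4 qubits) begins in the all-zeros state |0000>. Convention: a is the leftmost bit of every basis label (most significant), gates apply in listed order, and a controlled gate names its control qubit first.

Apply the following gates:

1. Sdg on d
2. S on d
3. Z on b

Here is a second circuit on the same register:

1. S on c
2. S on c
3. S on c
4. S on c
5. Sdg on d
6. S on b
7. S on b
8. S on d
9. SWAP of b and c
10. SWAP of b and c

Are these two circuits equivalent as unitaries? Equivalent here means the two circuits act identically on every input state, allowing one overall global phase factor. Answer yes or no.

Yes, they are equivalent — the unitaries differ by at most a global phase.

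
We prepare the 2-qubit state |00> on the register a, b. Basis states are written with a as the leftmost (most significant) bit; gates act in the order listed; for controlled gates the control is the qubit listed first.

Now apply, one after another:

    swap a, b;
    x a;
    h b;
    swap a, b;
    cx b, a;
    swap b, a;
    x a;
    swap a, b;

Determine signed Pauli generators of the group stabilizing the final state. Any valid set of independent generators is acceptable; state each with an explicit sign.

One valid set of independent stabilizer generators is +XI, +IZ (any independent generating set of the same group is equally correct).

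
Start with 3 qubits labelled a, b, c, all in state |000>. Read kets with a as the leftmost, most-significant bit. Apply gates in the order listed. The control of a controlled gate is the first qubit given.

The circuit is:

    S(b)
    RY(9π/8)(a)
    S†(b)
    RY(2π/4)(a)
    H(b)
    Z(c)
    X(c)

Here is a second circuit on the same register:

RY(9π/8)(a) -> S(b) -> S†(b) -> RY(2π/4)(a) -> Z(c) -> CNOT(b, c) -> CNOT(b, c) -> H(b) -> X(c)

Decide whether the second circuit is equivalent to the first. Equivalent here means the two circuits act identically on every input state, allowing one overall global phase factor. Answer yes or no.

Yes, they are equivalent — the unitaries differ by at most a global phase.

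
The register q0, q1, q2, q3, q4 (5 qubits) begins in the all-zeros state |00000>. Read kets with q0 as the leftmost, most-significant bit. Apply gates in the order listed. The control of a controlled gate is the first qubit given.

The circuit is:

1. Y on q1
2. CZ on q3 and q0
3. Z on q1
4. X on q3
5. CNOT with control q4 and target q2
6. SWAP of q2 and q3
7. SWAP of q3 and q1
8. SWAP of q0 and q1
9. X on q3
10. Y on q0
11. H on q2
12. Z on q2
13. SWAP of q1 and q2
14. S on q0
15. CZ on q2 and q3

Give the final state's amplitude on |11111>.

|11111> carries amplitude 0 in the final state.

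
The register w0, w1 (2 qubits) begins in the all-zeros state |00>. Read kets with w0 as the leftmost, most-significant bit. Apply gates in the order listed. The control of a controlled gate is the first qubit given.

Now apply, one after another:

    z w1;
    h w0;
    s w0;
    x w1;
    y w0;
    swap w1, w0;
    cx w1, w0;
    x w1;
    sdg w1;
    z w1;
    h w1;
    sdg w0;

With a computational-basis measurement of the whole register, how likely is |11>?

Outcome |11> occurs with probability 1/4.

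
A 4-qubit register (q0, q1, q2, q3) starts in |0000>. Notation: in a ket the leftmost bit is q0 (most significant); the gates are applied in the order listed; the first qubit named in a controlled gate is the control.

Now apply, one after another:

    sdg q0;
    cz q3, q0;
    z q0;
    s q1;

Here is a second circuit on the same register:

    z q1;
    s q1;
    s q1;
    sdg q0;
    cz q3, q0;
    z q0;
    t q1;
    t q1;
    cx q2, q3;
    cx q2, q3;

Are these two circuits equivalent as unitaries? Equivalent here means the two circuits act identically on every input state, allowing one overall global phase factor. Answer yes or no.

Yes — the two circuits implement the same unitary up to a global phase.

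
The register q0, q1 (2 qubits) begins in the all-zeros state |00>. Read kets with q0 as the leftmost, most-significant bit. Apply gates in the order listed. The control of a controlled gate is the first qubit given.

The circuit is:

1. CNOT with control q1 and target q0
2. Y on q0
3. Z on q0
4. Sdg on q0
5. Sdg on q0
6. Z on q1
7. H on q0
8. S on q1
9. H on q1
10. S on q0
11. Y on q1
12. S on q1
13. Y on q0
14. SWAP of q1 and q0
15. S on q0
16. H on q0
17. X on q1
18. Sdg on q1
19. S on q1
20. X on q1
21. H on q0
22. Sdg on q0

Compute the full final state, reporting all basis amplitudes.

The resulting statevector has amplitude -1/2 on |00>, I/2 on |01>, I/2 on |10>, 1/2 on |11>. Key observation: the block from step 15 through step 22 cancels to the identity and can be dropped.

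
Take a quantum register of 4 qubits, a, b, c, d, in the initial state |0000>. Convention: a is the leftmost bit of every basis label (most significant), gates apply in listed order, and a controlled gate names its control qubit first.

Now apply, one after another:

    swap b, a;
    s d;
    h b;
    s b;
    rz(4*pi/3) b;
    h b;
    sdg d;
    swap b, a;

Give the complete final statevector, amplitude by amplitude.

The resulting statevector has amplitude (-1 + exp(5*I*pi/6))*exp(I*pi/3)/2 on |0000>, -exp(I*pi/3)/2 + exp(I*pi/6)/2 on |1000>, and 0 on every other basis state.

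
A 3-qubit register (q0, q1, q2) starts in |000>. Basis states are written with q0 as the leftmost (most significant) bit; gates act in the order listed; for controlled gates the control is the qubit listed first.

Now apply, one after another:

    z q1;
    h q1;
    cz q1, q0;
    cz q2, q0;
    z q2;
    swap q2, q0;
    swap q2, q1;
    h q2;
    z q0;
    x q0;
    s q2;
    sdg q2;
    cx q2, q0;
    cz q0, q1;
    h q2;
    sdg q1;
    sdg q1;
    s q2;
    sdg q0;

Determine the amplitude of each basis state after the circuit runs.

After the circuit, the state carries amplitude -sqrt(2)*I/2 on |100>, sqrt(2)/2 on |101>, and 0 on every other basis state.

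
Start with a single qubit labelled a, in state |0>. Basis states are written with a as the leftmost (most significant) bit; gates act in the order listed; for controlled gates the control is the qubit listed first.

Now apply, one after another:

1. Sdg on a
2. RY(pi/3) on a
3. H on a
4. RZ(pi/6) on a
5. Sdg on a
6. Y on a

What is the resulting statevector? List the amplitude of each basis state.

The resulting statevector has amplitude (-sqrt(6) + sqrt(2))*exp(I*pi/12)/4 on |0>, (sqrt(2) + sqrt(6))*exp(5*I*pi/12)/4 on |1>.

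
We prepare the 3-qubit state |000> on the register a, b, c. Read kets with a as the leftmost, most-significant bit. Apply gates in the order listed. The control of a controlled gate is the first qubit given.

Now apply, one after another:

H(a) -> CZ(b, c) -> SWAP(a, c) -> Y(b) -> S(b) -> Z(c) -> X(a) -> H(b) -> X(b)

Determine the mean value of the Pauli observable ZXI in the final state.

The observable ZXI averages to 1.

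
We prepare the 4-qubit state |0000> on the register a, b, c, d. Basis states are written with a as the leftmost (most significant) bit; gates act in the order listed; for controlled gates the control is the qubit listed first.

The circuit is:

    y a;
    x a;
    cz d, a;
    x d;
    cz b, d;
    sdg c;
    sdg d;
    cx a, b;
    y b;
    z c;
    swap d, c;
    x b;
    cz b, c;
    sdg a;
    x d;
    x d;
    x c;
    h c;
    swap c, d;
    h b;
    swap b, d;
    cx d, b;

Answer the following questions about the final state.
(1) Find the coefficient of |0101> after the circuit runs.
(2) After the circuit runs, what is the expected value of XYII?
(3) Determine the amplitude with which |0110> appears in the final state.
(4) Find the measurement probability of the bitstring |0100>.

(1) The amplitude on |0101> is I/2.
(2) In the final state, XYII has expectation 0.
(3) The final state's coefficient on |0110> equals 0.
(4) The probability of measuring |0100> is 1/4.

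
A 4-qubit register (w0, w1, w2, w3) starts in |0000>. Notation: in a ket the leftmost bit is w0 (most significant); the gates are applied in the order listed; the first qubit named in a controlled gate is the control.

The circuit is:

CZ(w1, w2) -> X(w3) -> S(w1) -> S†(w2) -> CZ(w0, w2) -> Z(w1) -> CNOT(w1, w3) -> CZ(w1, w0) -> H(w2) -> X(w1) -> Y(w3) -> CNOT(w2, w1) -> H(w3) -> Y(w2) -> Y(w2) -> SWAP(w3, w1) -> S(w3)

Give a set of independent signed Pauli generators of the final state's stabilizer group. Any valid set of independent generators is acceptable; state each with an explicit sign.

The final state is stabilized by the group generated by +IXII, +IIXY, +ZIII, -IIZZ; other independent generating sets are equally valid.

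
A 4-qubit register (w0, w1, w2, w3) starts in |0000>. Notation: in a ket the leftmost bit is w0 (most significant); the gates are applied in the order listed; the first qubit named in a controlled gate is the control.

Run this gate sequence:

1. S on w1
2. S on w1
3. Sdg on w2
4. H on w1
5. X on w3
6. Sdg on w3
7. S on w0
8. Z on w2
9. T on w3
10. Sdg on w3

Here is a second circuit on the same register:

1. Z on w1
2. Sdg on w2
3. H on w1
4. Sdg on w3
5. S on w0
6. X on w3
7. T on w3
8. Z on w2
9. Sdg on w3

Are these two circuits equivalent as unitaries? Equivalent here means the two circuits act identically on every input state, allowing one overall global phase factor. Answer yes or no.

No, they are not equivalent — no single phase factor reconciles the two unitaries.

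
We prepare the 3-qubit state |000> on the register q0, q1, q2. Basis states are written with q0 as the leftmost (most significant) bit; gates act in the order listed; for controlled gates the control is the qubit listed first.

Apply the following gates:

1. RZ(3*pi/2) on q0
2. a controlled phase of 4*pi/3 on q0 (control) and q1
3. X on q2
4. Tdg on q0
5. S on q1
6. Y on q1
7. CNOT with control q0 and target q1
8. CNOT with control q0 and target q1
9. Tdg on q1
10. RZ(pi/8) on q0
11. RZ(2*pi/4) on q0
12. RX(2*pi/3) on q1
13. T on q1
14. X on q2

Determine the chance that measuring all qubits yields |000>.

The probability of measuring |000> is 3/4. Key observation: steps 7-8 multiply out to the identity, so the circuit reduces to the remaining gates.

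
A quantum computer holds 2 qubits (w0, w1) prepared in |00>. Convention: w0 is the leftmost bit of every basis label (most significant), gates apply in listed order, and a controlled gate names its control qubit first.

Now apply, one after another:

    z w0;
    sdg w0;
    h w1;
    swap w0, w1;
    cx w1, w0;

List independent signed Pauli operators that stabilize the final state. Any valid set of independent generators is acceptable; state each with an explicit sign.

One valid set of independent stabilizer generators is +XI, +IZ (any independent generating set of the same group is equally correct).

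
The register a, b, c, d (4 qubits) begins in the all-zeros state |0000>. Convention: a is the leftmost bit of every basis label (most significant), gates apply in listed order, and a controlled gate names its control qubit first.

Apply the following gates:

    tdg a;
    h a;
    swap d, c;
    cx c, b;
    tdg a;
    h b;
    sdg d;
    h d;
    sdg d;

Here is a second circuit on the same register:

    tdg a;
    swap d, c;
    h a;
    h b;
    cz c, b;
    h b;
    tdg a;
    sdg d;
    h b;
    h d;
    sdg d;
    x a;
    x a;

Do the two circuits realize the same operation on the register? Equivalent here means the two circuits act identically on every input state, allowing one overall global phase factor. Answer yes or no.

Yes: on every input state the two circuits agree up to one overall phase factor.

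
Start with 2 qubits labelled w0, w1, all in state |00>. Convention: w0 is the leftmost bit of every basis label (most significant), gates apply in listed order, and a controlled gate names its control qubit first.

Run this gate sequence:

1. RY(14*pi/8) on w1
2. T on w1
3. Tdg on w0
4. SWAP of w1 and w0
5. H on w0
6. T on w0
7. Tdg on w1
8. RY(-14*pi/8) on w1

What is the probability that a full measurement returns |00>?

A full measurement returns |00> with probability sqrt(2)/16 + 1/8.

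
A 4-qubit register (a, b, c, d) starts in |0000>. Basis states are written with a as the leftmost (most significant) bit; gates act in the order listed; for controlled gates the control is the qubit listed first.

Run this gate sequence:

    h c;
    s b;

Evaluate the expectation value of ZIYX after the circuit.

The expectation value of ZIYX is 0.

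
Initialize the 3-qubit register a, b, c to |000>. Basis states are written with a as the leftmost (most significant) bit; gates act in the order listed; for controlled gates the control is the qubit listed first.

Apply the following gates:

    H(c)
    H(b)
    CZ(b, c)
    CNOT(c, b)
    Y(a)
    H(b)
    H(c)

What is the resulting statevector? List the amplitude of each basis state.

The final amplitudes are 0 on |000>, 0 on |001>, 0 on |010>, 0 on |011>, I/2 on |100>, I/2 on |101>, -I/2 on |110>, I/2 on |111>.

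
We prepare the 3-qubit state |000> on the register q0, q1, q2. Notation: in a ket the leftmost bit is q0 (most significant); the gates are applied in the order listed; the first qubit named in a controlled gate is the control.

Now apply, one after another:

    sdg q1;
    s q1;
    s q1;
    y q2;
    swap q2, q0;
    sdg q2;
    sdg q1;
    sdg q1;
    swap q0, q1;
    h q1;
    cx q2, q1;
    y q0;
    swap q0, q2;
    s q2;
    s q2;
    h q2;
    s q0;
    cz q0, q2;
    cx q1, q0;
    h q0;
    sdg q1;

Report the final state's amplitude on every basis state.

The resulting statevector has amplitude sqrt(2)/4 on |000>, -sqrt(2)/4 on |001>, sqrt(2)*I/4 on |010>, -sqrt(2)*I/4 on |011>, sqrt(2)/4 on |100>, -sqrt(2)/4 on |101>, -sqrt(2)*I/4 on |110>, sqrt(2)*I/4 on |111>.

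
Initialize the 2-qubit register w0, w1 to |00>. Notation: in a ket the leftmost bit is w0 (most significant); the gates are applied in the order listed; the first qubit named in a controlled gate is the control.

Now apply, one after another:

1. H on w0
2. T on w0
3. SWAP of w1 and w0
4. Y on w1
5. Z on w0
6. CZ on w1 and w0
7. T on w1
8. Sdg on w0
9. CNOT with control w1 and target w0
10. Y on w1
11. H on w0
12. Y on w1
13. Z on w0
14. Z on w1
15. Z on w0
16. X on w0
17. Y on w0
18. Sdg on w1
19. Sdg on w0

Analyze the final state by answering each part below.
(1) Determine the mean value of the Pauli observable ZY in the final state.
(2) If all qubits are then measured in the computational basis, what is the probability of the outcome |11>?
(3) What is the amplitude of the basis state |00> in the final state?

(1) In the final state, ZY has expectation -1.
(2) A full measurement returns |11> with probability 1/4.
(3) The final state's coefficient on |00> equals -exp(I*pi/4)/2.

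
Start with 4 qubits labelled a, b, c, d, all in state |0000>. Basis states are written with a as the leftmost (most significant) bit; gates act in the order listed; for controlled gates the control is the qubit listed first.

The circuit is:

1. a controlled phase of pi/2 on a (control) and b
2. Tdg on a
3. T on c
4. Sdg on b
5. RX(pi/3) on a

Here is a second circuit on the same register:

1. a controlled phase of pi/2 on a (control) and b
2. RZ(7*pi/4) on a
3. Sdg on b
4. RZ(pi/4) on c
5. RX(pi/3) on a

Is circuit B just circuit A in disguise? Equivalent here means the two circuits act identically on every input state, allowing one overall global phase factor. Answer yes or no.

Yes — the two circuits implement the same unitary up to a global phase.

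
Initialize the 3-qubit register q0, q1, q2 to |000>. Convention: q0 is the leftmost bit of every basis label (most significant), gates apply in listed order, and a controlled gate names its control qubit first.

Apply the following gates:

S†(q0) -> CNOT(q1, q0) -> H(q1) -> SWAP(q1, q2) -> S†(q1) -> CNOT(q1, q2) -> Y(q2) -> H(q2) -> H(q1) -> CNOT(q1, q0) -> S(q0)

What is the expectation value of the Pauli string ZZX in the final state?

The observable ZZX averages to 0.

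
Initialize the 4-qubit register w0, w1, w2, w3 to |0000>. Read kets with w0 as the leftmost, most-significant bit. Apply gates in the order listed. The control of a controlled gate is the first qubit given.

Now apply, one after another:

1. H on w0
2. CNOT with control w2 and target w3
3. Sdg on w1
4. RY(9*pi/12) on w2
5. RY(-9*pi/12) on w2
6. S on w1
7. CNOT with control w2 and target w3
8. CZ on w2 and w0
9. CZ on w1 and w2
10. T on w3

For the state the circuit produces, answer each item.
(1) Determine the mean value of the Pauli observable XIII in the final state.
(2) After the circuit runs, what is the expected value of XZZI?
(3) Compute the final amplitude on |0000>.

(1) In the final state, XIII has expectation 1. Key observation: steps 2-7 multiply out to the identity, so the circuit reduces to the remaining gates.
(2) In the final state, XZZI has expectation 1.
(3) |0000> carries amplitude sqrt(2)/2 in the final state.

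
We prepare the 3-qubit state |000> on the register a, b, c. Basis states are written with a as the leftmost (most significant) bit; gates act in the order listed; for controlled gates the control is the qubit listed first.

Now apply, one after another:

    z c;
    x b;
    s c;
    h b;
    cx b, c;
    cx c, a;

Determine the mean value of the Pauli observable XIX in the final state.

The expectation value of XIX is 0.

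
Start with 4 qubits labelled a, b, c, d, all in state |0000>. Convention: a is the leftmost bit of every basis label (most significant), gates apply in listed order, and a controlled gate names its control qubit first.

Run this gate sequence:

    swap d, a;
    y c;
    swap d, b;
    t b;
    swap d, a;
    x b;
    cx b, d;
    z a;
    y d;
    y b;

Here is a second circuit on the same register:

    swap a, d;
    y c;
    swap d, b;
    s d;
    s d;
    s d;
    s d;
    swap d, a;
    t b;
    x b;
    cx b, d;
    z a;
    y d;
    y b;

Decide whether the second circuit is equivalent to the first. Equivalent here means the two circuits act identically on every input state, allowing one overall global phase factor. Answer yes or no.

Yes, they are equivalent — the unitaries differ by at most a global phase.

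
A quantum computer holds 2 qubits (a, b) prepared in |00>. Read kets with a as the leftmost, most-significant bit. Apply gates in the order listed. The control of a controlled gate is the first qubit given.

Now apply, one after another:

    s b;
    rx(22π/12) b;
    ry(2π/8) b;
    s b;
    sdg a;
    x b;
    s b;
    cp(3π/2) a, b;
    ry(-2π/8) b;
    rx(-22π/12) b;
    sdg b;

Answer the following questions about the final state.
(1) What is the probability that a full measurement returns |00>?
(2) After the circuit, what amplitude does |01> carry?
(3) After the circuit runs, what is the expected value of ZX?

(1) Outcome |00> occurs with probability 3/8.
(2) |01> carries amplitude sqrt(2)*(2 - I)/4 in the final state.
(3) The observable ZX averages to -sqrt(3)/4.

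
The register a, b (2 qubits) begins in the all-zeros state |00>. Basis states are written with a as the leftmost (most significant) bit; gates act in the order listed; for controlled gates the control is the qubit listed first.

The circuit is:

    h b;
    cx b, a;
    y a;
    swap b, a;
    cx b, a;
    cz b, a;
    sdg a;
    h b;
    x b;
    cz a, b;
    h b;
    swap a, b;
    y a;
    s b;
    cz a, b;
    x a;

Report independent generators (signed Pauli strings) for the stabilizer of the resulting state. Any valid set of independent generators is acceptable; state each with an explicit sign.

The stabilizer group can be generated by -XI, -IZ, among other valid generating sets.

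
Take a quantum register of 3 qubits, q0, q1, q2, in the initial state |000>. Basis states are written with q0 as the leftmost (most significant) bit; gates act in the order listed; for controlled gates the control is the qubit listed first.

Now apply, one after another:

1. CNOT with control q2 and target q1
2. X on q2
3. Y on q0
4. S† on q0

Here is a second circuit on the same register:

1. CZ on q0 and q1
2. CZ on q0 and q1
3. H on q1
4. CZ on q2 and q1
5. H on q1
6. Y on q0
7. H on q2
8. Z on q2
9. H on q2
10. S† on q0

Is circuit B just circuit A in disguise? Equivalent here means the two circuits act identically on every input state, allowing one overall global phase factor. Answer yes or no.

Yes — the two circuits implement the same unitary up to a global phase.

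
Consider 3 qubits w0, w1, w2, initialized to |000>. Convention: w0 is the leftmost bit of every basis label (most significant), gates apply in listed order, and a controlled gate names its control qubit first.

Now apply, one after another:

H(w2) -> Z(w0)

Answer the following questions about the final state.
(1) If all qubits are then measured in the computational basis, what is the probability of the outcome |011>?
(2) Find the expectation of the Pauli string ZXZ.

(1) The probability of measuring |011> is 0.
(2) The observable ZXZ averages to 0.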